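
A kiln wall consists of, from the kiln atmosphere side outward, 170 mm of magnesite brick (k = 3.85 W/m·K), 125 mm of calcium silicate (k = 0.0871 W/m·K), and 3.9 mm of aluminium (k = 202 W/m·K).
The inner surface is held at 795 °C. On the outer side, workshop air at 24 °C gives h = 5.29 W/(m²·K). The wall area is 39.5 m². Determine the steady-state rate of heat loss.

Q ≈ 18300 W

Using the resistance-network approach (series):
R_magnesite brick = L/(kA) = 0.17/(3.85×39.5) = 0.001118 K/W
R_calcium silicate = L/(kA) = 0.125/(0.0871×39.5) = 0.03633 K/W
R_aluminium = L/(kA) = 0.0039/(202×39.5) = 4.888×10^-7 K/W
R_outer film = 1/(h_o·A) = 1/(5.29×39.5) = 0.004786 K/W
R_total = 0.04224 K/W
Q = ΔT / R_total = 771 / 0.04224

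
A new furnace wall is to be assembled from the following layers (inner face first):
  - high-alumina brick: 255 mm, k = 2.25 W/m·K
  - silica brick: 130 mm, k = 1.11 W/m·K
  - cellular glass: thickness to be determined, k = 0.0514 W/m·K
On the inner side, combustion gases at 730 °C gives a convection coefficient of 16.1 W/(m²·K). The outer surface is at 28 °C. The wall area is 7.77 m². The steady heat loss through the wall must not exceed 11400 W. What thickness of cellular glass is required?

L ≈ 9.56 mm

Series thermal resistances:
R_inner film = 1/(h_i·A) = 1/(16.1×7.77) = 0.007994 K/W
R_high-alumina brick = L/(kA) = 0.255/(2.25×7.77) = 0.01459 K/W
R_silica brick = L/(kA) = 0.13/(1.11×7.77) = 0.01507 K/W
Sum of the known resistances R_other = 0.03765 K/W
Required total resistance R_tot = ΔT/Q_allow = 702/11400 = 0.06158 K/W
R_cellular glass = R_tot − R_other = 0.02393 K/W
L = R·k·A = 0.02393×0.0514×7.77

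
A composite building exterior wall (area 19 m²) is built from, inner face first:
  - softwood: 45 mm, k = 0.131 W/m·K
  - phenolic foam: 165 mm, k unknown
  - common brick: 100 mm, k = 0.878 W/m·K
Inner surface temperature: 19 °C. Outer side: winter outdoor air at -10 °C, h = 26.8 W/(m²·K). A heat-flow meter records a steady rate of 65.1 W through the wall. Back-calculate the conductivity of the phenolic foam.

Thermal resistances in series:
R_softwood = L/(kA) = 0.045/(0.131×19) = 0.01808 K/W
R_common brick = L/(kA) = 0.1/(0.878×19) = 0.005994 K/W
R_outer film = 1/(h_o·A) = 1/(26.8×19) = 0.001964 K/W
Sum of known resistances R_other = 0.02604 K/W
Total R = ΔT/Q = 29/65.1 = 0.4455 K/W
R_phenolic foam = R_total − R_other = 0.4194 K/W
k = L/(R·A) = 0.165/(0.4194×19)

k ≈ 0.0207 W/(m·K)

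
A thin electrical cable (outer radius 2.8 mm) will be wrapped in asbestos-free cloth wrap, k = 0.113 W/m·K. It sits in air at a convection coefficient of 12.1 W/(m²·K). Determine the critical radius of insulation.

r_cr ≈ 9.34 mm

For a cylinder r_cr = k/h = 0.113/12.1
r_cr = 9.34 mm; since the bare radius (2.8 mm) is below r_cr, adding a thin layer of insulation will *increase* heat loss.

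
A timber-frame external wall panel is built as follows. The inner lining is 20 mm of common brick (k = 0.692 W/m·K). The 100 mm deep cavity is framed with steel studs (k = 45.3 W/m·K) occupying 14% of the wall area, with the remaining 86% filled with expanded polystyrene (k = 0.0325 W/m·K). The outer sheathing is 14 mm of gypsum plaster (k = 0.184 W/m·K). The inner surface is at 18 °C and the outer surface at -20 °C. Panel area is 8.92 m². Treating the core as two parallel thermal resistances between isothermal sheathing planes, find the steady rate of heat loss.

Sheathing layers in series; stud and cavity paths in parallel between them.
R_inner = 0.02/(0.692×8.92) = 0.00324 K/W
R_stud  = 0.1/(45.3×0.14×8.92) = 0.001768 K/W
R_cav   = 0.1/(0.0325×0.86×8.92) = 0.4011 K/W
1/R_core = 1/R_stud + 1/R_cav → R_core = 0.00176 K/W
R_outer = 0.014/(0.184×8.92) = 0.00853 K/W
R_total = 0.01353 K/W
Q = ΔT/R_total = 38/0.01353

Q ≈ 2810 W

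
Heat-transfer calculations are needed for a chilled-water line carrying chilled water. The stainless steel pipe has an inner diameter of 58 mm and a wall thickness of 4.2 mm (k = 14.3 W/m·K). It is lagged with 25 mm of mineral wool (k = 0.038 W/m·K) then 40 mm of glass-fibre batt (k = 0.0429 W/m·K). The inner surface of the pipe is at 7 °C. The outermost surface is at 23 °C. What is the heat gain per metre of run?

For a radial system each layer contributes R = ln(r_out/r_in)/(2πkL); films add R = 1/(hA).
R_stainless steel pipe wall = ln(33.2/29)/(2π×14.3×1) = 0.001505 K/W
R_mineral wool = ln(58.2/33.2)/(2π×0.038×1) = 2.351 K/W
R_glass-fibre batt = ln(98.2/58.2)/(2π×0.0429×1) = 1.941 K/W
R_total = 4.293 K/W
Q = ΔT/R_total = 16/4.293

q′ ≈ 3.73 W/m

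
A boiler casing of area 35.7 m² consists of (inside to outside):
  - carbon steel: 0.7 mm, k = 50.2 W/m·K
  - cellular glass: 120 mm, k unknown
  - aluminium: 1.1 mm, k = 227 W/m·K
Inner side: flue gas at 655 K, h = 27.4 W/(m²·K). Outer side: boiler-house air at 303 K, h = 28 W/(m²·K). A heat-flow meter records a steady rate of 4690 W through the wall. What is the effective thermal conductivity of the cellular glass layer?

Thermal resistances in series:
R_inner film = 1/(h_i·A) = 1/(27.4×35.7) = 0.001022 K/W
R_carbon steel = L/(kA) = 0.0007/(50.2×35.7) = 3.906×10^-7 K/W
R_aluminium = L/(kA) = 0.0011/(227×35.7) = 1.357×10^-7 K/W
R_outer film = 1/(h_o·A) = 1/(28×35.7) = 0.001 K/W
Sum of known resistances R_other = 0.002023 K/W
Total R = ΔT/Q = 352/4690 = 0.07505 K/W
R_cellular glass = R_total − R_other = 0.07303 K/W
k = L/(R·A) = 0.12/(0.07303×35.7)

k ≈ 0.046 W/(m·K)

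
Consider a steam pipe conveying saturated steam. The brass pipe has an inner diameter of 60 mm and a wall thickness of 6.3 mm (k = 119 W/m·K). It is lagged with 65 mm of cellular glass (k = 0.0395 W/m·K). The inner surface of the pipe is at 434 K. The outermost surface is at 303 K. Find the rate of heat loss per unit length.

q′ ≈ 31.7 W/m

Cylindrical conduction, so R = ln(r₂/r₁)/(2πkL) per layer, in series:
R_brass pipe wall = ln(36.3/30)/(2π×119×1) = 2.549×10^-4 K/W
R_cellular glass = ln(101.3/36.3)/(2π×0.0395×1) = 4.135 K/W
R_total = 4.135 K/W
Q = ΔT/R_total = 131/4.135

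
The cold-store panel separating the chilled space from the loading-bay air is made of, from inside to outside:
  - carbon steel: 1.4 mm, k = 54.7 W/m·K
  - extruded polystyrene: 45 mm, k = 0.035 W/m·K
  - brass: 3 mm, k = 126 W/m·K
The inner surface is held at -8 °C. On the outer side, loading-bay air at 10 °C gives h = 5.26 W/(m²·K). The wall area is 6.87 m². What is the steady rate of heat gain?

Series thermal resistances:
R_carbon steel = L/(kA) = 0.0014/(54.7×6.87) = 3.725×10^-6 K/W
R_extruded polystyrene = L/(kA) = 0.045/(0.035×6.87) = 0.1871 K/W
R_brass = L/(kA) = 0.003/(126×6.87) = 3.466×10^-6 K/W
R_outer film = 1/(h_o·A) = 1/(5.26×6.87) = 0.02767 K/W
R_total = 0.2148 K/W
Q = ΔT / R_total = 18 / 0.2148

Q ≈ 83.8 W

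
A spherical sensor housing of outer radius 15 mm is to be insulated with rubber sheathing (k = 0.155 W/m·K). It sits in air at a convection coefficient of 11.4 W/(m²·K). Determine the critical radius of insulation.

r_cr ≈ 27.2 mm

For a sphere r_cr = 2k/h = 2×0.155/11.4
r_cr = 27.2 mm; since the bare radius (15 mm) is below r_cr, adding a thin layer of insulation will *increase* heat loss.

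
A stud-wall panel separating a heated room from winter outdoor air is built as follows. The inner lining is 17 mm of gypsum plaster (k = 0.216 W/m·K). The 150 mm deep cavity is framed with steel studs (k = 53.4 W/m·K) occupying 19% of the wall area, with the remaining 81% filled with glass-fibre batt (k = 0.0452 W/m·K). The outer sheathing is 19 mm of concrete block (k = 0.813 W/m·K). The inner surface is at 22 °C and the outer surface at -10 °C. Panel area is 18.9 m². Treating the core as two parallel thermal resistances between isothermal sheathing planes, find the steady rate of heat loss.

Sheathing layers in series; stud and cavity paths in parallel between them.
R_inner = 0.017/(0.216×18.9) = 0.004164 K/W
R_stud  = 0.15/(53.4×0.19×18.9) = 7.822×10^-4 K/W
R_cav   = 0.15/(0.0452×0.81×18.9) = 0.2168 K/W
1/R_core = 1/R_stud + 1/R_cav → R_core = 7.794×10^-4 K/W
R_outer = 0.019/(0.813×18.9) = 0.001237 K/W
R_total = 0.00618 K/W
Q = ΔT/R_total = 32/0.00618

Q ≈ 5180 W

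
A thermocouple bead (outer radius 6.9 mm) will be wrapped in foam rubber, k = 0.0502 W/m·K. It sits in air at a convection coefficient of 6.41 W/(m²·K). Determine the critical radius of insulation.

r_cr ≈ 15.7 mm

For a sphere r_cr = 2k/h = 2×0.0502/6.41
r_cr = 15.7 mm; since the bare radius (6.9 mm) is below r_cr, adding a thin layer of insulation will *increase* heat loss.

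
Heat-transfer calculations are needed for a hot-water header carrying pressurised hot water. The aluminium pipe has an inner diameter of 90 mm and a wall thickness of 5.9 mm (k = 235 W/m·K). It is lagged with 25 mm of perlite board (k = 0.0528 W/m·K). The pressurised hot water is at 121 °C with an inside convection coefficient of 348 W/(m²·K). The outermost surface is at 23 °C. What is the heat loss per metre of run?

Radial resistances (cylindrical: R_cond = ln(r_o/r_i)/(2πkL), R_conv = 1/(h·2πrL)):
R_inner film = 1/(h_i·2πr₁L) = 1/(348×2π×0.045×1) = 0.01016 K/W
R_aluminium pipe wall = ln(50.9/45)/(2π×235×1) = 8.344×10^-5 K/W
R_perlite board = ln(75.9/50.9)/(2π×0.0528×1) = 1.204 K/W
R_total = 1.215 K/W
Q = ΔT/R_total = 98/1.215

q′ ≈ 80.7 W/m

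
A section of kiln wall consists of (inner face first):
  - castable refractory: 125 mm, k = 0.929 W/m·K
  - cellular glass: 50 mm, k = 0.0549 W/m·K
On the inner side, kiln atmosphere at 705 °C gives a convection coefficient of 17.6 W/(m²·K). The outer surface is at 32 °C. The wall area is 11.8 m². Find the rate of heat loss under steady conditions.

Q ≈ 7210 W

Thermal resistances in series:
R_inner film = 1/(h_i·A) = 1/(17.6×11.8) = 0.004815 K/W
R_castable refractory = L/(kA) = 0.125/(0.929×11.8) = 0.0114 K/W
R_cellular glass = L/(kA) = 0.05/(0.0549×11.8) = 0.07718 K/W
R_total = 0.0934 K/W
Q = ΔT / R_total = 673 / 0.0934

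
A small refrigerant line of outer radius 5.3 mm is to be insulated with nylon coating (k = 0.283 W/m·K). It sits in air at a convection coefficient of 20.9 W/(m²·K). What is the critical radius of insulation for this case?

r_cr ≈ 13.5 mm

For a cylinder r_cr = k/h = 0.283/20.9
r_cr = 13.5 mm; since the bare radius (5.3 mm) is below r_cr, adding a thin layer of insulation will *increase* heat loss.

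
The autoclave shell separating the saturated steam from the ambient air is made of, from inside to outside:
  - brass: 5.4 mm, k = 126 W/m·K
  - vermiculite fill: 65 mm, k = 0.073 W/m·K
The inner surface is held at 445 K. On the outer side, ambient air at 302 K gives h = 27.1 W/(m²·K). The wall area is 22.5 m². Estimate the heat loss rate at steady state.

Thermal resistances in series:
R_brass = L/(kA) = 0.0054/(126×22.5) = 1.905×10^-6 K/W
R_vermiculite fill = L/(kA) = 0.065/(0.073×22.5) = 0.03957 K/W
R_outer film = 1/(h_o·A) = 1/(27.1×22.5) = 0.00164 K/W
R_total = 0.04122 K/W
Q = ΔT / R_total = 143 / 0.04122

Q ≈ 3470 W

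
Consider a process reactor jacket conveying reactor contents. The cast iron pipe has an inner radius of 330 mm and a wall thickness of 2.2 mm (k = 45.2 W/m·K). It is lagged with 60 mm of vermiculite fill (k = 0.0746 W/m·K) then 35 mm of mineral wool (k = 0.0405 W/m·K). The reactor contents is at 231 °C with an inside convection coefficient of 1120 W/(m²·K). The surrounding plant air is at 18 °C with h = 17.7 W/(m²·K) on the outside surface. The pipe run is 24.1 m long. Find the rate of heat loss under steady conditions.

For a radial system each layer contributes R = ln(r_out/r_in)/(2πkL); films add R = 1/(hA).
R_inner film = 1/(h_i·2πr₁L) = 1/(1120×2π×0.33×24.1) = 1.787×10^-5 K/W
R_cast iron pipe wall = ln(332.2/330)/(2π×45.2×24.1) = 9.708×10^-7 K/W
R_vermiculite fill = ln(392.2/332.2)/(2π×0.0746×24.1) = 0.0147 K/W
R_mineral wool = ln(427.2/392.2)/(2π×0.0405×24.1) = 0.01394 K/W
R_outer film = 1/(h_o·2πr_oL) = 1/(17.7×2π×0.4272×24.1) = 8.734×10^-4 K/W
R_total = 0.02953 K/W
Q = ΔT/R_total = 213/0.02953

Q ≈ 7210 W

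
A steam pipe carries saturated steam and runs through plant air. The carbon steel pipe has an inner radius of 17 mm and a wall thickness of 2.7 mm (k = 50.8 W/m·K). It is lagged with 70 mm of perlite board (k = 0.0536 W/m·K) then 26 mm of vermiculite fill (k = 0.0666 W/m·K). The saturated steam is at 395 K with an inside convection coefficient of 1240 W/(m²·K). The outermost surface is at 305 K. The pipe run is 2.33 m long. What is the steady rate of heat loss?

Q ≈ 41 W

For a radial system each layer contributes R = ln(r_out/r_in)/(2πkL); films add R = 1/(hA).
R_inner film = 1/(h_i·2πr₁L) = 1/(1240×2π×0.017×2.33) = 0.00324 K/W
R_carbon steel pipe wall = ln(19.7/17)/(2π×50.8×2.33) = 1.982×10^-4 K/W
R_perlite board = ln(89.7/19.7)/(2π×0.0536×2.33) = 1.932 K/W
R_vermiculite fill = ln(115.7/89.7)/(2π×0.0666×2.33) = 0.2611 K/W
R_total = 2.196 K/W
Q = ΔT/R_total = 90/2.196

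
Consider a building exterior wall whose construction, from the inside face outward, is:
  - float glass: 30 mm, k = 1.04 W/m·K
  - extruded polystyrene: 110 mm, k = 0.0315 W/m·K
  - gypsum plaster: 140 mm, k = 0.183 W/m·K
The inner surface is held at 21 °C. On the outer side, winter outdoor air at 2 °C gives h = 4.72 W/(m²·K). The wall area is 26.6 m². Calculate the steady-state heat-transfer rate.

Q ≈ 112 W

Thermal resistances in series:
R_float glass = L/(kA) = 0.03/(1.04×26.6) = 0.001084 K/W
R_extruded polystyrene = L/(kA) = 0.11/(0.0315×26.6) = 0.1313 K/W
R_gypsum plaster = L/(kA) = 0.14/(0.183×26.6) = 0.02876 K/W
R_outer film = 1/(h_o·A) = 1/(4.72×26.6) = 0.007965 K/W
R_total = 0.1691 K/W
Q = ΔT / R_total = 19 / 0.1691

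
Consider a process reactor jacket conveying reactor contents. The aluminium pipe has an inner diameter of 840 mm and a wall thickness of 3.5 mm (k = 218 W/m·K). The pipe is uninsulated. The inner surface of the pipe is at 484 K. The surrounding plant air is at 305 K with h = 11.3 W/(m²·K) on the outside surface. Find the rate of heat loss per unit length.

For a radial system each layer contributes R = ln(r_out/r_in)/(2πkL); films add R = 1/(hA).
R_aluminium pipe wall = ln(423.5/420)/(2π×218×1) = 6.059×10^-6 K/W
R_outer film = 1/(h_o·2πr_oL) = 1/(11.3×2π×0.4235×1) = 0.03326 K/W
R_total = 0.03326 K/W
Q = ΔT/R_total = 179/0.03326

q′ ≈ 5380 W/m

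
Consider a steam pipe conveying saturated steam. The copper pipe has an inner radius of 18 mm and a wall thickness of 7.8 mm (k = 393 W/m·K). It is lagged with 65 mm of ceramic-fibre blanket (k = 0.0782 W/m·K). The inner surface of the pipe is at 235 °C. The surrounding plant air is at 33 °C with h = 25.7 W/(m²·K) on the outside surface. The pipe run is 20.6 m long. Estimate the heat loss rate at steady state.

For a radial system each layer contributes R = ln(r_out/r_in)/(2πkL); films add R = 1/(hA).
R_copper pipe wall = ln(25.8/18)/(2π×393×20.6) = 7.077×10^-6 K/W
R_ceramic-fibre blanket = ln(90.8/25.8)/(2π×0.0782×20.6) = 0.1243 K/W
R_outer film = 1/(h_o·2πr_oL) = 1/(25.7×2π×0.0908×20.6) = 0.003311 K/W
R_total = 0.1276 K/W
Q = ΔT/R_total = 202/0.1276

Q ≈ 1580 W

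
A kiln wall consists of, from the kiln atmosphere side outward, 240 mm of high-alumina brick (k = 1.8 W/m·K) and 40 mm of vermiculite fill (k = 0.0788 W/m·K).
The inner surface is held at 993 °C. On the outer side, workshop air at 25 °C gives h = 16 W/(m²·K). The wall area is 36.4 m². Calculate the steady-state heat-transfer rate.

Q ≈ 50100 W

Series thermal resistances:
R_high-alumina brick = L/(kA) = 0.24/(1.8×36.4) = 0.003663 K/W
R_vermiculite fill = L/(kA) = 0.04/(0.0788×36.4) = 0.01395 K/W
R_outer film = 1/(h_o·A) = 1/(16×36.4) = 0.001717 K/W
R_total = 0.01933 K/W
Q = ΔT / R_total = 968 / 0.01933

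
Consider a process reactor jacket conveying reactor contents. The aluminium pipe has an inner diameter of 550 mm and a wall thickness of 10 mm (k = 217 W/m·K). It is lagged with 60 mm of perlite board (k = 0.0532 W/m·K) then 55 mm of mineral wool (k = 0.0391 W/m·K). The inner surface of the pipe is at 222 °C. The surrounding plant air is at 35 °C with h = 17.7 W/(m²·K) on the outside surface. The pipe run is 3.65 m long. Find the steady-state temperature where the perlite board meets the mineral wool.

T ≈ 133 °C

Cylindrical conduction, so R = ln(r₂/r₁)/(2πkL) per layer, in series:
R_aluminium pipe wall = ln(285/275)/(2π×217×3.65) = 7.177×10^-6 K/W
R_perlite board = ln(345/285)/(2π×0.0532×3.65) = 0.1566 K/W
R_mineral wool = ln(400/345)/(2π×0.0391×3.65) = 0.165 K/W
R_outer film = 1/(h_o·2πr_oL) = 1/(17.7×2π×0.4×3.65) = 0.006159 K/W
R_total = 0.3277 K/W
Q = ΔT/R_total = 187/0.3277
Q = 571 W
T_interface = T_inner − Q·ΣR(inner→interface) = 222 − 571×0.1566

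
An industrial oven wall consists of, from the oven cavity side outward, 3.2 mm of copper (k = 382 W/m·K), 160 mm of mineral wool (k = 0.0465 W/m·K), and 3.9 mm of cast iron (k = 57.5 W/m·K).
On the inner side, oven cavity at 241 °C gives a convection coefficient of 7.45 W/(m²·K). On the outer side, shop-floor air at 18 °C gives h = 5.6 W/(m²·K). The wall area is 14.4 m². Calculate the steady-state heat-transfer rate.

Thermal resistances in series:
R_inner film = 1/(h_i·A) = 1/(7.45×14.4) = 0.009321 K/W
R_copper = L/(kA) = 0.0032/(382×14.4) = 5.817×10^-7 K/W
R_mineral wool = L/(kA) = 0.16/(0.0465×14.4) = 0.2389 K/W
R_cast iron = L/(kA) = 0.0039/(57.5×14.4) = 4.71×10^-6 K/W
R_outer film = 1/(h_o·A) = 1/(5.6×14.4) = 0.0124 K/W
R_total = 0.2607 K/W
Q = ΔT / R_total = 223 / 0.2607

Q ≈ 855 W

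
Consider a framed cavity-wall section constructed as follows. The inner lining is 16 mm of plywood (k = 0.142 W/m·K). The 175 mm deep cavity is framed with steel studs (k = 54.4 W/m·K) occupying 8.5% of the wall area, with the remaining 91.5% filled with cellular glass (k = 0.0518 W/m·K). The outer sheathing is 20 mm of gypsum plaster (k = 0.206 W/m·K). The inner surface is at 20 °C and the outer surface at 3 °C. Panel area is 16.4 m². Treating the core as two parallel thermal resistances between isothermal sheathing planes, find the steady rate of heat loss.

Sheathing layers in series; stud and cavity paths in parallel between them.
R_inner = 0.016/(0.142×16.4) = 0.00687 K/W
R_stud  = 0.175/(54.4×0.085×16.4) = 0.002308 K/W
R_cav   = 0.175/(0.0518×0.915×16.4) = 0.2251 K/W
1/R_core = 1/R_stud + 1/R_cav → R_core = 0.002284 K/W
R_outer = 0.02/(0.206×16.4) = 0.00592 K/W
R_total = 0.01507 K/W
Q = ΔT/R_total = 17/0.01507

Q ≈ 1130 W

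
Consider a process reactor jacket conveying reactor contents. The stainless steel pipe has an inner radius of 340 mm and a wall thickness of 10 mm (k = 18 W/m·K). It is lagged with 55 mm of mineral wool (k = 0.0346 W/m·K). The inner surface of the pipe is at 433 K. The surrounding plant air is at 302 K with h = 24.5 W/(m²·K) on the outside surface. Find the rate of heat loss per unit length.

Treating each annulus and film as a series resistance:
R_stainless steel pipe wall = ln(350/340)/(2π×18×1) = 2.563×10^-4 K/W
R_mineral wool = ln(405/350)/(2π×0.0346×1) = 0.6714 K/W
R_outer film = 1/(h_o·2πr_oL) = 1/(24.5×2π×0.405×1) = 0.01604 K/W
R_total = 0.6877 K/W
Q = ΔT/R_total = 131/0.6877

q′ ≈ 191 W/m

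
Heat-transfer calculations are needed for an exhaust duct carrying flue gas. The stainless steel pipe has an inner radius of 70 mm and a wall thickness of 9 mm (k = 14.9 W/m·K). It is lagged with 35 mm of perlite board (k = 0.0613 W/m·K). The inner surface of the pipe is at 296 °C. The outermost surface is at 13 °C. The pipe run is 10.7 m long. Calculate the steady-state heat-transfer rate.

Q ≈ 3180 W

Treating each annulus and film as a series resistance:
R_stainless steel pipe wall = ln(79/70)/(2π×14.9×10.7) = 1.207×10^-4 K/W
R_perlite board = ln(114/79)/(2π×0.0613×10.7) = 0.08899 K/W
R_total = 0.08911 K/W
Q = ΔT/R_total = 283/0.08911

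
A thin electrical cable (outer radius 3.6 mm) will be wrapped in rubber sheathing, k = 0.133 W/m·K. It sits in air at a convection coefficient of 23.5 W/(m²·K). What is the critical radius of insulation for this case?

For a cylinder r_cr = k/h = 0.133/23.5
r_cr = 5.66 mm; since the bare radius (3.6 mm) is below r_cr, adding a thin layer of insulation will *increase* heat loss.

r_cr ≈ 5.66 mm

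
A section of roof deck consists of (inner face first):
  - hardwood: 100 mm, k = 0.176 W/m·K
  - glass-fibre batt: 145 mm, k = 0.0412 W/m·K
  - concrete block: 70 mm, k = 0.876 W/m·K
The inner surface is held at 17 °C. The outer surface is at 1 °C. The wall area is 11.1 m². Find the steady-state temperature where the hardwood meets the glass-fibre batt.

T ≈ 14.8 °C

Series thermal resistances:
R_hardwood = L/(kA) = 0.1/(0.176×11.1) = 0.05119 K/W
R_glass-fibre batt = L/(kA) = 0.145/(0.0412×11.1) = 0.3171 K/W
R_concrete block = L/(kA) = 0.07/(0.876×11.1) = 0.007199 K/W
R_total = 0.3755 K/W;  Q = ΔT/R_total = 16/0.3755 = 42.62 W
T_interface = T_inner − Q·ΣR(inner→interface) = 17 − 42.6×0.05119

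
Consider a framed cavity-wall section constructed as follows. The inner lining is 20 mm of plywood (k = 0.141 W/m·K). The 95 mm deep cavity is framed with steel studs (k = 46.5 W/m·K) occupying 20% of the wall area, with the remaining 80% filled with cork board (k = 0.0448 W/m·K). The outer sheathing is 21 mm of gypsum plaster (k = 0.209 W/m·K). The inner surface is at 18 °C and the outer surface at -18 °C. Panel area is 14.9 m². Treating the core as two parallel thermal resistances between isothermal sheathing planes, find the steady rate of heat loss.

Q ≈ 2120 W

Sheathing layers in series; stud and cavity paths in parallel between them.
R_inner = 0.02/(0.141×14.9) = 0.00952 K/W
R_stud  = 0.095/(46.5×0.2×14.9) = 6.856×10^-4 K/W
R_cav   = 0.095/(0.0448×0.8×14.9) = 0.1779 K/W
1/R_core = 1/R_stud + 1/R_cav → R_core = 6.829×10^-4 K/W
R_outer = 0.021/(0.209×14.9) = 0.006744 K/W
R_total = 0.01695 K/W
Q = ΔT/R_total = 36/0.01695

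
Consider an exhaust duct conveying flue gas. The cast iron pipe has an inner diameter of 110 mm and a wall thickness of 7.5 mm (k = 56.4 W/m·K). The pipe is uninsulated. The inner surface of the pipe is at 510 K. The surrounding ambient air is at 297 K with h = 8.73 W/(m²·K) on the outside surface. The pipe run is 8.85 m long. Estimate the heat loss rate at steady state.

Cylindrical conduction, so R = ln(r₂/r₁)/(2πkL) per layer, in series:
R_cast iron pipe wall = ln(62.5/55)/(2π×56.4×8.85) = 4.076×10^-5 K/W
R_outer film = 1/(h_o·2πr_oL) = 1/(8.73×2π×0.0625×8.85) = 0.03296 K/W
R_total = 0.033 K/W
Q = ΔT/R_total = 213/0.033

Q ≈ 6450 W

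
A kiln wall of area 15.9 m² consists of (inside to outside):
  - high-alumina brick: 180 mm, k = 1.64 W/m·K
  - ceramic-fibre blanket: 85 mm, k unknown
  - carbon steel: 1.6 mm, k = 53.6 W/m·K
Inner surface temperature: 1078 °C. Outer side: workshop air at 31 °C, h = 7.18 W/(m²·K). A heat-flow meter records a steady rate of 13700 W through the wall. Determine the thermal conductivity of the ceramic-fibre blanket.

k ≈ 0.088 W/(m·K)

Treating each layer as a thermal resistance in series:
R_high-alumina brick = L/(kA) = 0.18/(1.64×15.9) = 0.006903 K/W
R_carbon steel = L/(kA) = 0.0016/(53.6×15.9) = 1.877×10^-6 K/W
R_outer film = 1/(h_o·A) = 1/(7.18×15.9) = 0.008759 K/W
Sum of known resistances R_other = 0.01566 K/W
Total R = ΔT/Q = 1047/13700 = 0.07642 K/W
R_ceramic-fibre blanket = R_total − R_other = 0.06076 K/W
k = L/(R·A) = 0.085/(0.06076×15.9)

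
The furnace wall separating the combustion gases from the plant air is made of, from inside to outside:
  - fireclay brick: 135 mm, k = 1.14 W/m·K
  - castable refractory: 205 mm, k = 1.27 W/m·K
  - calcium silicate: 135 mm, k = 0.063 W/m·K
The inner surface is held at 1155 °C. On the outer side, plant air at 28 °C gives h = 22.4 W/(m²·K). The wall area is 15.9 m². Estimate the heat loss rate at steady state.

Model the wall as resistances in series:
R_fireclay brick = L/(kA) = 0.135/(1.14×15.9) = 0.007448 K/W
R_castable refractory = L/(kA) = 0.205/(1.27×15.9) = 0.01015 K/W
R_calcium silicate = L/(kA) = 0.135/(0.063×15.9) = 0.1348 K/W
R_outer film = 1/(h_o·A) = 1/(22.4×15.9) = 0.002808 K/W
R_total = 0.1552 K/W
Q = ΔT / R_total = 1127 / 0.1552

Q ≈ 7260 W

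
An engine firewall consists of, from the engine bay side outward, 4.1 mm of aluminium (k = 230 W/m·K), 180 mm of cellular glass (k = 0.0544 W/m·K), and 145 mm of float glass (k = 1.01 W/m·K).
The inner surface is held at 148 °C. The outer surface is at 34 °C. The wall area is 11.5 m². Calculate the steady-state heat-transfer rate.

Using the resistance-network approach (series):
R_aluminium = L/(kA) = 0.0041/(230×11.5) = 1.55×10^-6 K/W
R_cellular glass = L/(kA) = 0.18/(0.0544×11.5) = 0.2877 K/W
R_float glass = L/(kA) = 0.145/(1.01×11.5) = 0.01248 K/W
R_total = 0.3002 K/W
Q = ΔT / R_total = 114 / 0.3002

Q ≈ 380 W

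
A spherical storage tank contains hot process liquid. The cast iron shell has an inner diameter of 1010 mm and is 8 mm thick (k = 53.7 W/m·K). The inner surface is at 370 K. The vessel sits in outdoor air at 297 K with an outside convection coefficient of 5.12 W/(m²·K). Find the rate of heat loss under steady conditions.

For a spherical shell R = (1/r₁ − 1/r₂)/(4πk); film R = 1/(h·4πr²). In series:
R_cast iron shell = (1/0.505 − 1/0.513)/(4π×53.7) = 4.576×10^-5 K/W
R_outer film = 1/(h·4πr_o²) = 1/(5.12×4π×0.513²) = 0.05906 K/W
R_total = 0.0591 K/W
Q = ΔT/R_total = 73/0.0591

Q ≈ 1240 W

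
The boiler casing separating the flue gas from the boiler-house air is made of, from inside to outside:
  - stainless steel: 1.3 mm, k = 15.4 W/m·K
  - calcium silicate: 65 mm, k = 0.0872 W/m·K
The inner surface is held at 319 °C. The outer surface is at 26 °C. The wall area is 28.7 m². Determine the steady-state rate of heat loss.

Q ≈ 11300 W

Using the resistance-network approach (series):
R_stainless steel = L/(kA) = 0.0013/(15.4×28.7) = 2.941×10^-6 K/W
R_calcium silicate = L/(kA) = 0.065/(0.0872×28.7) = 0.02597 K/W
R_total = 0.02598 K/W
Q = ΔT / R_total = 293 / 0.02598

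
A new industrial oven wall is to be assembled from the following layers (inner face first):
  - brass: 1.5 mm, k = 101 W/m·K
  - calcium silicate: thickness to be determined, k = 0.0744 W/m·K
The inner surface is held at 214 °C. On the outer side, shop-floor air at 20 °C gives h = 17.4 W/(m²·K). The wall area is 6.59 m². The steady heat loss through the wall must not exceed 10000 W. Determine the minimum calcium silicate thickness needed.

L ≈ 5.23 mm

Treating each layer as a thermal resistance in series:
R_brass = L/(kA) = 0.0015/(101×6.59) = 2.254×10^-6 K/W
R_outer film = 1/(h_o·A) = 1/(17.4×6.59) = 0.008721 K/W
Sum of the known resistances R_other = 0.008723 K/W
Required total resistance R_tot = ΔT/Q_allow = 194/10000 = 0.0194 K/W
R_calcium silicate = R_tot − R_other = 0.01068 K/W
L = R·k·A = 0.01068×0.0744×6.59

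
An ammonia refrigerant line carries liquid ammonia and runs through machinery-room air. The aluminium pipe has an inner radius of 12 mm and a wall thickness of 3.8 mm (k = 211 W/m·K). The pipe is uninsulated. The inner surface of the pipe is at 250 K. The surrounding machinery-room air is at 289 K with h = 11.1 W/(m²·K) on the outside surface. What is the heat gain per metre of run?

q′ ≈ 43 W/m

Per-layer cylindrical resistances, series-summed:
R_aluminium pipe wall = ln(15.8/12)/(2π×211×1) = 2.075×10^-4 K/W
R_outer film = 1/(h_o·2πr_oL) = 1/(11.1×2π×0.0158×1) = 0.9075 K/W
R_total = 0.9077 K/W
Q = ΔT/R_total = 39/0.9077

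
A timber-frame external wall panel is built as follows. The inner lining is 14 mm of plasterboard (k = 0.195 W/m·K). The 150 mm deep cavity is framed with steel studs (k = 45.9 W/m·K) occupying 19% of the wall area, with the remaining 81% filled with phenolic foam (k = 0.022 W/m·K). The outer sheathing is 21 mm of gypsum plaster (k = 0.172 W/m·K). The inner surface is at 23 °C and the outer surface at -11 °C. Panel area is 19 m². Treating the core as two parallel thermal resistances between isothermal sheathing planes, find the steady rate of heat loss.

Sheathing layers in series; stud and cavity paths in parallel between them.
R_inner = 0.014/(0.195×19) = 0.003779 K/W
R_stud  = 0.15/(45.9×0.19×19) = 9.053×10^-4 K/W
R_cav   = 0.15/(0.022×0.81×19) = 0.443 K/W
1/R_core = 1/R_stud + 1/R_cav → R_core = 9.034×10^-4 K/W
R_outer = 0.021/(0.172×19) = 0.006426 K/W
R_total = 0.01111 K/W
Q = ΔT/R_total = 34/0.01111

Q ≈ 3060 W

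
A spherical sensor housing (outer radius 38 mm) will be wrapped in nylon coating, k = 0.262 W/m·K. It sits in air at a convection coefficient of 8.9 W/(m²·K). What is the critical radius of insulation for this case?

r_cr ≈ 58.9 mm

For a sphere r_cr = 2k/h = 2×0.262/8.9
r_cr = 58.9 mm; since the bare radius (38 mm) is below r_cr, adding a thin layer of insulation will *increase* heat loss.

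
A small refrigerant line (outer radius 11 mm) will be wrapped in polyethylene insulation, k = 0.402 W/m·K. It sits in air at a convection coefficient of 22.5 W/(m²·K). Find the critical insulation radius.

For a cylinder r_cr = k/h = 0.402/22.5
r_cr = 17.9 mm; since the bare radius (11 mm) is below r_cr, adding a thin layer of insulation will *increase* heat loss.

r_cr ≈ 17.9 mm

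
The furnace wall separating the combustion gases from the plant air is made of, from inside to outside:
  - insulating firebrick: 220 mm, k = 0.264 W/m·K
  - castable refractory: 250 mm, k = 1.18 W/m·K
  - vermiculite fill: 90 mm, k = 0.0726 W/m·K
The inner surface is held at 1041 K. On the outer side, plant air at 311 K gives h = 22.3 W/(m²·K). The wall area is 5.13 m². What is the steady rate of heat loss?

Q ≈ 1610 W

Thermal resistances in series:
R_insulating firebrick = L/(kA) = 0.22/(0.264×5.13) = 0.1624 K/W
R_castable refractory = L/(kA) = 0.25/(1.18×5.13) = 0.0413 K/W
R_vermiculite fill = L/(kA) = 0.09/(0.0726×5.13) = 0.2417 K/W
R_outer film = 1/(h_o·A) = 1/(22.3×5.13) = 0.008741 K/W
R_total = 0.4541 K/W
Q = ΔT / R_total = 730 / 0.4541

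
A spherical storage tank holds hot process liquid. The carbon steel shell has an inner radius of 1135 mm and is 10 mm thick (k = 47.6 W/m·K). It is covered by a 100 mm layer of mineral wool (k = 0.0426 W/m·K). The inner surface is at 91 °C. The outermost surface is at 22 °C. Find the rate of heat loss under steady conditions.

Q ≈ 527 W

Radial (spherical) resistances in series:
R_carbon steel shell = (1/1.135 − 1/1.145)/(4π×47.6) = 1.286×10^-5 K/W
R_mineral wool = (1/1.145 − 1/1.245)/(4π×0.0426) = 0.131 K/W
R_total = 0.1311 K/W
Q = ΔT/R_total = 69/0.1311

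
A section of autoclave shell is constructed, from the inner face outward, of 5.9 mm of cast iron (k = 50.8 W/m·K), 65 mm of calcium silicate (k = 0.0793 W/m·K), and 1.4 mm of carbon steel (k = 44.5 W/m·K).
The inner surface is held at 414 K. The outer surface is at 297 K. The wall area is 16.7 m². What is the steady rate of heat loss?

Q ≈ 2380 W

Model the wall as resistances in series:
R_cast iron = L/(kA) = 0.0059/(50.8×16.7) = 6.955×10^-6 K/W
R_calcium silicate = L/(kA) = 0.065/(0.0793×16.7) = 0.04908 K/W
R_carbon steel = L/(kA) = 0.0014/(44.5×16.7) = 1.884×10^-6 K/W
R_total = 0.04909 K/W
Q = ΔT / R_total = 117 / 0.04909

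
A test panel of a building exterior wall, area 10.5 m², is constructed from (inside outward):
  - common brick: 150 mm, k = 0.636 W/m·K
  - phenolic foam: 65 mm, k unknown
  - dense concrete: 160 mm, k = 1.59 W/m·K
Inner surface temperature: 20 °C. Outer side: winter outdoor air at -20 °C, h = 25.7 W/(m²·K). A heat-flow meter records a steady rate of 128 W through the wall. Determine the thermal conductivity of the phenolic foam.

k ≈ 0.0224 W/(m·K)

Series thermal resistances:
R_common brick = L/(kA) = 0.15/(0.636×10.5) = 0.02246 K/W
R_dense concrete = L/(kA) = 0.16/(1.59×10.5) = 0.009584 K/W
R_outer film = 1/(h_o·A) = 1/(25.7×10.5) = 0.003706 K/W
Sum of known resistances R_other = 0.03575 K/W
Total R = ΔT/Q = 40/128 = 0.3125 K/W
R_phenolic foam = R_total − R_other = 0.2767 K/W
k = L/(R·A) = 0.065/(0.2767×10.5)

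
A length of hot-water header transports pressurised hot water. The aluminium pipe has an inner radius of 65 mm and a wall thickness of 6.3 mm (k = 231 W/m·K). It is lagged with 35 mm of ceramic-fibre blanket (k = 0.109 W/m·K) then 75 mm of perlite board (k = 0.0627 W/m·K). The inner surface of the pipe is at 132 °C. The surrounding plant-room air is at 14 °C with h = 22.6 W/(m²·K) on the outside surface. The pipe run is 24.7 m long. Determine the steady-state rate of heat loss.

Per-layer cylindrical resistances, series-summed:
R_aluminium pipe wall = ln(71.3/65)/(2π×231×24.7) = 2.58×10^-6 K/W
R_ceramic-fibre blanket = ln(106.3/71.3)/(2π×0.109×24.7) = 0.02361 K/W
R_perlite board = ln(181.3/106.3)/(2π×0.0627×24.7) = 0.05487 K/W
R_outer film = 1/(h_o·2πr_oL) = 1/(22.6×2π×0.1813×24.7) = 0.001573 K/W
R_total = 0.08005 K/W
Q = ΔT/R_total = 118/0.08005

Q ≈ 1470 W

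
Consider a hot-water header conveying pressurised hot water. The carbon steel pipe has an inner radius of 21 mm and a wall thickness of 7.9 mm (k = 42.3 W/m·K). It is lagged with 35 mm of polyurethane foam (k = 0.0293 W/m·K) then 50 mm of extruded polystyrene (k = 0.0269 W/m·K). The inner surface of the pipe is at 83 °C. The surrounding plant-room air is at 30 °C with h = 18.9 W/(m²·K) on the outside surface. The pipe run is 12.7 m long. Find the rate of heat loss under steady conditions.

Radial resistances (cylindrical: R_cond = ln(r_o/r_i)/(2πkL), R_conv = 1/(h·2πrL)):
R_carbon steel pipe wall = ln(28.9/21)/(2π×42.3×12.7) = 9.46×10^-5 K/W
R_polyurethane foam = ln(63.9/28.9)/(2π×0.0293×12.7) = 0.3394 K/W
R_extruded polystyrene = ln(113.9/63.9)/(2π×0.0269×12.7) = 0.2693 K/W
R_outer film = 1/(h_o·2πr_oL) = 1/(18.9×2π×0.1139×12.7) = 0.005821 K/W
R_total = 0.6146 K/W
Q = ΔT/R_total = 53/0.6146

Q ≈ 86.2 W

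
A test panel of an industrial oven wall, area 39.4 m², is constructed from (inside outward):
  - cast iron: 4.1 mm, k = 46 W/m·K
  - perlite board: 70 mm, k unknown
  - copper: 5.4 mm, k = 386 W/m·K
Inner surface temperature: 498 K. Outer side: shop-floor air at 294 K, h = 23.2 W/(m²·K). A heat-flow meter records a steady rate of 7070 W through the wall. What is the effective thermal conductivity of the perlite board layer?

Thermal resistances in series:
R_cast iron = L/(kA) = 0.0041/(46×39.4) = 2.262×10^-6 K/W
R_copper = L/(kA) = 0.0054/(386×39.4) = 3.551×10^-7 K/W
R_outer film = 1/(h_o·A) = 1/(23.2×39.4) = 0.001094 K/W
Sum of known resistances R_other = 0.001097 K/W
Total R = ΔT/Q = 204/7070 = 0.02885 K/W
R_perlite board = R_total − R_other = 0.02776 K/W
k = L/(R·A) = 0.07/(0.02776×39.4)

k ≈ 0.064 W/(m·K)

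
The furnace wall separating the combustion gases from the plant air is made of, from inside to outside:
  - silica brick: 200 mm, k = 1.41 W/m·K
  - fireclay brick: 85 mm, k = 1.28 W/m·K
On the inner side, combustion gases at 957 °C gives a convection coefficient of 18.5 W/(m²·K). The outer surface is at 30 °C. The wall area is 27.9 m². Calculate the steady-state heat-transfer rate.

Series thermal resistances:
R_inner film = 1/(h_i·A) = 1/(18.5×27.9) = 0.001937 K/W
R_silica brick = L/(kA) = 0.2/(1.41×27.9) = 0.005084 K/W
R_fireclay brick = L/(kA) = 0.085/(1.28×27.9) = 0.00238 K/W
R_total = 0.009402 K/W
Q = ΔT / R_total = 927 / 0.009402

Q ≈ 98600 W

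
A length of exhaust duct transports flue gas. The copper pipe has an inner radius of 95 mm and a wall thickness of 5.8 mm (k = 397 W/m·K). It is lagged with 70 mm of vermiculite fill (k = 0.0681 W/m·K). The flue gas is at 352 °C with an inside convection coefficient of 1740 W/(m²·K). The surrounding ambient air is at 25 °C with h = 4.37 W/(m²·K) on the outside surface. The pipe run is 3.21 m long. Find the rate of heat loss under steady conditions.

Treating each annulus and film as a series resistance:
R_inner film = 1/(h_i·2πr₁L) = 1/(1740×2π×0.095×3.21) = 2.999×10^-4 K/W
R_copper pipe wall = ln(100.8/95)/(2π×397×3.21) = 7.401×10^-6 K/W
R_vermiculite fill = ln(170.8/100.8)/(2π×0.0681×3.21) = 0.3839 K/W
R_outer film = 1/(h_o·2πr_oL) = 1/(4.37×2π×0.1708×3.21) = 0.06643 K/W
R_total = 0.4507 K/W
Q = ΔT/R_total = 327/0.4507

Q ≈ 726 W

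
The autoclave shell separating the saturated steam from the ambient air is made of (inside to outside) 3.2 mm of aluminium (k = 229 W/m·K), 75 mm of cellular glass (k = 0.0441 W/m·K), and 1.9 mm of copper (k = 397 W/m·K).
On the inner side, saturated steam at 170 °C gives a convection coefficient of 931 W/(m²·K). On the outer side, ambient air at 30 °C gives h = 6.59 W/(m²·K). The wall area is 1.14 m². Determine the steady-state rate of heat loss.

Q ≈ 86.1 W

Thermal resistances in series:
R_inner film = 1/(h_i·A) = 1/(931×1.14) = 9.422×10^-4 K/W
R_aluminium = L/(kA) = 0.0032/(229×1.14) = 1.226×10^-5 K/W
R_cellular glass = L/(kA) = 0.075/(0.0441×1.14) = 1.492 K/W
R_copper = L/(kA) = 0.0019/(397×1.14) = 4.198×10^-6 K/W
R_outer film = 1/(h_o·A) = 1/(6.59×1.14) = 0.1331 K/W
R_total = 1.626 K/W
Q = ΔT / R_total = 140 / 1.626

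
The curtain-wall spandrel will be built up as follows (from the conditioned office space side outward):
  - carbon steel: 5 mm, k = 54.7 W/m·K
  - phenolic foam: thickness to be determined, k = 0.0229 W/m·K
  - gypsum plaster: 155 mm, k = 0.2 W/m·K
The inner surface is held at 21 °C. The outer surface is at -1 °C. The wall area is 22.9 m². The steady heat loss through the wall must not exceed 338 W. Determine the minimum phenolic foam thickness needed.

Model the wall as resistances in series:
R_carbon steel = L/(kA) = 0.005/(54.7×22.9) = 3.992×10^-6 K/W
R_gypsum plaster = L/(kA) = 0.155/(0.2×22.9) = 0.03384 K/W
Sum of the known resistances R_other = 0.03385 K/W
Required total resistance R_tot = ΔT/Q_allow = 22/338 = 0.06509 K/W
R_phenolic foam = R_tot − R_other = 0.03124 K/W
L = R·k·A = 0.03124×0.0229×22.9

L ≈ 16.4 mm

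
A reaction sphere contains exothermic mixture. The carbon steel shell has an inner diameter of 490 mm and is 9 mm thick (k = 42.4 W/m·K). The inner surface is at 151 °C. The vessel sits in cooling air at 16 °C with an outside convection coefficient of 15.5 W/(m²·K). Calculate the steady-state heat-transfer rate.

For a spherical shell R = (1/r₁ − 1/r₂)/(4πk); film R = 1/(h·4πr²). In series:
R_carbon steel shell = (1/0.245 − 1/0.254)/(4π×42.4) = 2.714×10^-4 K/W
R_outer film = 1/(h·4πr_o²) = 1/(15.5×4π×0.254²) = 0.07958 K/W
R_total = 0.07985 K/W
Q = ΔT/R_total = 135/0.07985

Q ≈ 1690 W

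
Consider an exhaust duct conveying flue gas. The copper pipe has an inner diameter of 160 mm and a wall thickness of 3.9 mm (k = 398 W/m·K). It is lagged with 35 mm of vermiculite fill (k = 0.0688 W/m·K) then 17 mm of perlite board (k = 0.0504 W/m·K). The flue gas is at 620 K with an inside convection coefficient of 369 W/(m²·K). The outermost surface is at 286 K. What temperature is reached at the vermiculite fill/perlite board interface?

T ≈ 400 K

Per-layer cylindrical resistances, series-summed:
R_inner film = 1/(h_i·2πr₁L) = 1/(369×2π×0.08×1) = 0.005391 K/W
R_copper pipe wall = ln(83.9/80)/(2π×398×1) = 1.903×10^-5 K/W
R_vermiculite fill = ln(118.9/83.9)/(2π×0.0688×1) = 0.8065 K/W
R_perlite board = ln(135.9/118.9)/(2π×0.0504×1) = 0.422 K/W
R_total = 1.234 K/W
Q = ΔT/R_total = 334/1.234
Q = 271 W/m
T_interface = T_inner − Q·ΣR(inner→interface) = 620 − 271×0.812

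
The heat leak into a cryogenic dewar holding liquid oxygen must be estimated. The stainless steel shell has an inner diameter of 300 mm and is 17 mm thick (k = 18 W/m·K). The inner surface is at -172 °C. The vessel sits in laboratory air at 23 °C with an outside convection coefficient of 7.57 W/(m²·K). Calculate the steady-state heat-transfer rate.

Each spherical layer contributes R = (1/r_i − 1/r_o)/(4πk):
R_stainless steel shell = (1/0.15 − 1/0.167)/(4π×18) = 0.003 K/W
R_outer film = 1/(h·4πr_o²) = 1/(7.57×4π×0.167²) = 0.3769 K/W
R_total = 0.3799 K/W
Q = ΔT/R_total = 195/0.3799

Q ≈ 513 W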